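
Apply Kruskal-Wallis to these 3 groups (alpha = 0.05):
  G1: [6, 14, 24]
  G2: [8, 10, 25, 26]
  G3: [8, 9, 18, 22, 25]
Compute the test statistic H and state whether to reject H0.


Step 1: Combine all N = 12 observations and assign midranks.
sorted (value, group, rank): (6,G1,1), (8,G2,2.5), (8,G3,2.5), (9,G3,4), (10,G2,5), (14,G1,6), (18,G3,7), (22,G3,8), (24,G1,9), (25,G2,10.5), (25,G3,10.5), (26,G2,12)
Step 2: Sum ranks within each group.
R_1 = 16 (n_1 = 3)
R_2 = 30 (n_2 = 4)
R_3 = 32 (n_3 = 5)
Step 3: H = 12/(N(N+1)) * sum(R_i^2/n_i) - 3(N+1)
     = 12/(12*13) * (16^2/3 + 30^2/4 + 32^2/5) - 3*13
     = 0.076923 * 515.133 - 39
     = 0.625641.
Step 4: Ties present; correction factor C = 1 - 12/(12^3 - 12) = 0.993007. Corrected H = 0.625641 / 0.993007 = 0.630047.
Step 5: Under H0, H ~ chi^2(2); p-value = 0.729772.
Step 6: alpha = 0.05. fail to reject H0.

H = 0.6300, df = 2, p = 0.729772, fail to reject H0.


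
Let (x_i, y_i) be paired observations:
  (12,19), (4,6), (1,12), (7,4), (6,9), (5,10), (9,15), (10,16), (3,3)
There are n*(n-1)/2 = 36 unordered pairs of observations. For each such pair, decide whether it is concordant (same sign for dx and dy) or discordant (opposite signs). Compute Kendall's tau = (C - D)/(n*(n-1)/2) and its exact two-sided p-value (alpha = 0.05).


Step 1: Enumerate the 36 unordered pairs (i,j) with i<j and classify each by sign(x_j-x_i) * sign(y_j-y_i).
  (1,2):dx=-8,dy=-13->C; (1,3):dx=-11,dy=-7->C; (1,4):dx=-5,dy=-15->C; (1,5):dx=-6,dy=-10->C
  (1,6):dx=-7,dy=-9->C; (1,7):dx=-3,dy=-4->C; (1,8):dx=-2,dy=-3->C; (1,9):dx=-9,dy=-16->C
  (2,3):dx=-3,dy=+6->D; (2,4):dx=+3,dy=-2->D; (2,5):dx=+2,dy=+3->C; (2,6):dx=+1,dy=+4->C
  (2,7):dx=+5,dy=+9->C; (2,8):dx=+6,dy=+10->C; (2,9):dx=-1,dy=-3->C; (3,4):dx=+6,dy=-8->D
  (3,5):dx=+5,dy=-3->D; (3,6):dx=+4,dy=-2->D; (3,7):dx=+8,dy=+3->C; (3,8):dx=+9,dy=+4->C
  (3,9):dx=+2,dy=-9->D; (4,5):dx=-1,dy=+5->D; (4,6):dx=-2,dy=+6->D; (4,7):dx=+2,dy=+11->C
  (4,8):dx=+3,dy=+12->C; (4,9):dx=-4,dy=-1->C; (5,6):dx=-1,dy=+1->D; (5,7):dx=+3,dy=+6->C
  (5,8):dx=+4,dy=+7->C; (5,9):dx=-3,dy=-6->C; (6,7):dx=+4,dy=+5->C; (6,8):dx=+5,dy=+6->C
  (6,9):dx=-2,dy=-7->C; (7,8):dx=+1,dy=+1->C; (7,9):dx=-6,dy=-12->C; (8,9):dx=-7,dy=-13->C
Step 2: C = 27, D = 9, total pairs = 36.
Step 3: tau = (C - D)/(n(n-1)/2) = (27 - 9)/36 = 0.500000.
Step 4: Exact two-sided p-value (enumerate n! = 362880 permutations of y under H0): p = 0.075176.
Step 5: alpha = 0.05. fail to reject H0.

tau_b = 0.5000 (C=27, D=9), p = 0.075176, fail to reject H0.


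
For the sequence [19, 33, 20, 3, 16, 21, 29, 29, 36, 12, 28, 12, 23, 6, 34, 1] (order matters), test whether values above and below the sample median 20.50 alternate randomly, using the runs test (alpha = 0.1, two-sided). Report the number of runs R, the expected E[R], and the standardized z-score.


Step 1: Compute median = 20.50; label A = above, B = below.
Labels in order: BABBBAAAABABABAB  (n_A = 8, n_B = 8)
Step 2: Count runs R = 11.
Step 3: Under H0 (random ordering), E[R] = 2*n_A*n_B/(n_A+n_B) + 1 = 2*8*8/16 + 1 = 9.0000.
        Var[R] = 2*n_A*n_B*(2*n_A*n_B - n_A - n_B) / ((n_A+n_B)^2 * (n_A+n_B-1)) = 14336/3840 = 3.7333.
        SD[R] = 1.9322.
Step 4: Continuity-corrected z = (R - 0.5 - E[R]) / SD[R] = (11 - 0.5 - 9.0000) / 1.9322 = 0.7763.
Step 5: Two-sided p-value via normal approximation = 2*(1 - Phi(|z|)) = 0.437558.
Step 6: alpha = 0.1. fail to reject H0.

R = 11, z = 0.7763, p = 0.437558, fail to reject H0.


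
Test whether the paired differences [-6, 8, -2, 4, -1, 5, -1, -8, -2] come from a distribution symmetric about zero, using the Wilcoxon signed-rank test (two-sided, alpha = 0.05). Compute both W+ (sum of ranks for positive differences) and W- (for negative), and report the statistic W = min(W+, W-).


Step 1: Drop any zero differences (none here) and take |d_i|.
|d| = [6, 8, 2, 4, 1, 5, 1, 8, 2]
Step 2: Midrank |d_i| (ties get averaged ranks).
ranks: |6|->7, |8|->8.5, |2|->3.5, |4|->5, |1|->1.5, |5|->6, |1|->1.5, |8|->8.5, |2|->3.5
Step 3: Attach original signs; sum ranks with positive sign and with negative sign.
W+ = 8.5 + 5 + 6 = 19.5
W- = 7 + 3.5 + 1.5 + 1.5 + 8.5 + 3.5 = 25.5
(Check: W+ + W- = 45 should equal n(n+1)/2 = 45.)
Step 4: Test statistic W = min(W+, W-) = 19.5.
Step 5: Ties in |d|, so use the tie-corrected normal approximation.
        E[W] = n(n+1)/4 = 9*10/4 = 22.5.
        Tie groups: |d|=1 (t=2), |d|=2 (t=2), |d|=8 (t=2); sum(t^3 - t) = 18.
        Var[W] = n(n+1)(2n+1)/24 - sum(t^3-t)/48 = 1710/24 - 18/48 = 70.875.
        z = (W - E[W]) / sqrt(Var[W]) = (19.5 - 22.5) / 8.4187 = -0.3563.
        Two-sided p = 2*Phi(z) = 0.721580.
Step 6: alpha = 0.05. fail to reject H0.

W+ = 19.5, W- = 25.5, W = min = 19.5, p = 0.721580, fail to reject H0.


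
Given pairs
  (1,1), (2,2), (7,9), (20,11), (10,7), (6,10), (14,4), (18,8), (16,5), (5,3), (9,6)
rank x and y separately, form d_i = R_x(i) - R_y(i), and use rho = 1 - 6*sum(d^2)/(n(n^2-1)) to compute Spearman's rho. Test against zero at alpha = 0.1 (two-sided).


Step 1: Rank x and y separately (midranks; no ties here).
rank(x): 1->1, 2->2, 7->5, 20->11, 10->7, 6->4, 14->8, 18->10, 16->9, 5->3, 9->6
rank(y): 1->1, 2->2, 9->9, 11->11, 7->7, 10->10, 4->4, 8->8, 5->5, 3->3, 6->6
Step 2: d_i = R_x(i) - R_y(i); compute d_i^2.
  (1-1)^2=0, (2-2)^2=0, (5-9)^2=16, (11-11)^2=0, (7-7)^2=0, (4-10)^2=36, (8-4)^2=16, (10-8)^2=4, (9-5)^2=16, (3-3)^2=0, (6-6)^2=0
sum(d^2) = 88.
Step 3: rho = 1 - 6*88 / (11*(11^2 - 1)) = 1 - 528/1320 = 0.600000.
Step 4: Under H0, t = rho * sqrt((n-2)/(1-rho^2)) = 2.2500 ~ t(9).
Step 5: Two-sided p-value from the t-distribution with 9 df = 0.051003.
Step 6: alpha = 0.1. reject H0.

rho = 0.6000, p = 0.051003, reject H0 at alpha = 0.1.


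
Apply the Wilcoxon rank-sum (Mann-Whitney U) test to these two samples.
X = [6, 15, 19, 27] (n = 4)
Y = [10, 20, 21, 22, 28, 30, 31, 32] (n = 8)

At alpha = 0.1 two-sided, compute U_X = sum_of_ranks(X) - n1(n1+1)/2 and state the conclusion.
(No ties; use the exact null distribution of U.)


Step 1: Combine and sort all 12 observations; assign midranks.
sorted (value, group): (6,X), (10,Y), (15,X), (19,X), (20,Y), (21,Y), (22,Y), (27,X), (28,Y), (30,Y), (31,Y), (32,Y)
ranks: 6->1, 10->2, 15->3, 19->4, 20->5, 21->6, 22->7, 27->8, 28->9, 30->10, 31->11, 32->12
Step 2: Rank sum for X: R1 = 1 + 3 + 4 + 8 = 16.
Step 3: U_X = R1 - n1(n1+1)/2 = 16 - 4*5/2 = 16 - 10 = 6.
       U_Y = n1*n2 - U_X = 32 - 6 = 26.
Step 4: No ties, so the exact null distribution of U (based on enumerating the C(12,4) = 495 equally likely rank assignments) gives the two-sided p-value.
Step 5: p-value = 0.109091; compare to alpha = 0.1. fail to reject H0.

U_X = 6, p = 0.109091, fail to reject H0 at alpha = 0.1.


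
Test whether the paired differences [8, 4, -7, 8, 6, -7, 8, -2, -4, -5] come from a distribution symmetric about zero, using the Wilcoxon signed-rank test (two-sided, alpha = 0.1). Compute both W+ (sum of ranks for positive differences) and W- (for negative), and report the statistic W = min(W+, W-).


Step 1: Drop any zero differences (none here) and take |d_i|.
|d| = [8, 4, 7, 8, 6, 7, 8, 2, 4, 5]
Step 2: Midrank |d_i| (ties get averaged ranks).
ranks: |8|->9, |4|->2.5, |7|->6.5, |8|->9, |6|->5, |7|->6.5, |8|->9, |2|->1, |4|->2.5, |5|->4
Step 3: Attach original signs; sum ranks with positive sign and with negative sign.
W+ = 9 + 2.5 + 9 + 5 + 9 = 34.5
W- = 6.5 + 6.5 + 1 + 2.5 + 4 = 20.5
(Check: W+ + W- = 55 should equal n(n+1)/2 = 55.)
Step 4: Test statistic W = min(W+, W-) = 20.5.
Step 5: Ties in |d|, so use the tie-corrected normal approximation.
        E[W] = n(n+1)/4 = 10*11/4 = 27.5.
        Tie groups: |d|=4 (t=2), |d|=7 (t=2), |d|=8 (t=3); sum(t^3 - t) = 36.
        Var[W] = n(n+1)(2n+1)/24 - sum(t^3-t)/48 = 2310/24 - 36/48 = 95.5.
        z = (W - E[W]) / sqrt(Var[W]) = (20.5 - 27.5) / 9.7724 = -0.7163.
        Two-sided p = 2*Phi(z) = 0.473805.
Step 6: alpha = 0.1. fail to reject H0.

W+ = 34.5, W- = 20.5, W = min = 20.5, p = 0.473805, fail to reject H0.


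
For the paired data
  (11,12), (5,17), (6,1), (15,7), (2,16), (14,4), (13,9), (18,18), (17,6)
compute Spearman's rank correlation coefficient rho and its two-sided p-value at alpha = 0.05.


Step 1: Rank x and y separately (midranks; no ties here).
rank(x): 11->4, 5->2, 6->3, 15->7, 2->1, 14->6, 13->5, 18->9, 17->8
rank(y): 12->6, 17->8, 1->1, 7->4, 16->7, 4->2, 9->5, 18->9, 6->3
Step 2: d_i = R_x(i) - R_y(i); compute d_i^2.
  (4-6)^2=4, (2-8)^2=36, (3-1)^2=4, (7-4)^2=9, (1-7)^2=36, (6-2)^2=16, (5-5)^2=0, (9-9)^2=0, (8-3)^2=25
sum(d^2) = 130.
Step 3: rho = 1 - 6*130 / (9*(9^2 - 1)) = 1 - 780/720 = -0.083333.
Step 4: Under H0, t = rho * sqrt((n-2)/(1-rho^2)) = -0.2212 ~ t(7).
Step 5: Two-sided p-value from the t-distribution with 7 df = 0.831214.
Step 6: alpha = 0.05. fail to reject H0.

rho = -0.0833, p = 0.831214, fail to reject H0 at alpha = 0.05.


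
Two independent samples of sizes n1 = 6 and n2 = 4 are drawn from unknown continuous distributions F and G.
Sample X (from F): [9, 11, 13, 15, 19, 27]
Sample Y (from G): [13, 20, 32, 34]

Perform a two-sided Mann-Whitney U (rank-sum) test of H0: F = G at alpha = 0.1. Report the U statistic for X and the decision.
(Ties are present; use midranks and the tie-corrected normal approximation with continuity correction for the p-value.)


Step 1: Combine and sort all 10 observations; assign midranks.
sorted (value, group): (9,X), (11,X), (13,X), (13,Y), (15,X), (19,X), (20,Y), (27,X), (32,Y), (34,Y)
ranks: 9->1, 11->2, 13->3.5, 13->3.5, 15->5, 19->6, 20->7, 27->8, 32->9, 34->10
Step 2: Rank sum for X: R1 = 1 + 2 + 3.5 + 5 + 6 + 8 = 25.5.
Step 3: U_X = R1 - n1(n1+1)/2 = 25.5 - 6*7/2 = 25.5 - 21 = 4.5.
       U_Y = n1*n2 - U_X = 24 - 4.5 = 19.5.
Step 4: Ties are present, so use the tie-corrected normal approximation (with continuity correction) for the p-value.
Step 5: p-value = 0.134407; compare to alpha = 0.1. fail to reject H0.

U_X = 4.5, p = 0.134407, fail to reject H0 at alpha = 0.1.


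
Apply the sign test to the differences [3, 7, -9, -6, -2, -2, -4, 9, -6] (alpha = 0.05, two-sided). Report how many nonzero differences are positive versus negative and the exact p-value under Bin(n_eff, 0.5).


Step 1: Discard zero differences. Original n = 9; n_eff = number of nonzero differences = 9.
Nonzero differences (with sign): +3, +7, -9, -6, -2, -2, -4, +9, -6
Step 2: Count signs: positive = 3, negative = 6.
Step 3: Under H0: P(positive) = 0.5, so the number of positives S ~ Bin(9, 0.5).
Step 4: Two-sided exact p-value = sum of Bin(9,0.5) probabilities at or below the observed probability = 0.507812.
Step 5: alpha = 0.05. fail to reject H0.

n_eff = 9, pos = 3, neg = 6, p = 0.507812, fail to reject H0.


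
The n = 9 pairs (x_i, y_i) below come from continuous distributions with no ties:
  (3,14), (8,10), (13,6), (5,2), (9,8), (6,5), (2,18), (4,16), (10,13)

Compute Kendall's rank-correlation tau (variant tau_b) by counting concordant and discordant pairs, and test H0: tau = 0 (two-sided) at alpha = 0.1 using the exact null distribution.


Step 1: Enumerate the 36 unordered pairs (i,j) with i<j and classify each by sign(x_j-x_i) * sign(y_j-y_i).
  (1,2):dx=+5,dy=-4->D; (1,3):dx=+10,dy=-8->D; (1,4):dx=+2,dy=-12->D; (1,5):dx=+6,dy=-6->D
  (1,6):dx=+3,dy=-9->D; (1,7):dx=-1,dy=+4->D; (1,8):dx=+1,dy=+2->C; (1,9):dx=+7,dy=-1->D
  (2,3):dx=+5,dy=-4->D; (2,4):dx=-3,dy=-8->C; (2,5):dx=+1,dy=-2->D; (2,6):dx=-2,dy=-5->C
  (2,7):dx=-6,dy=+8->D; (2,8):dx=-4,dy=+6->D; (2,9):dx=+2,dy=+3->C; (3,4):dx=-8,dy=-4->C
  (3,5):dx=-4,dy=+2->D; (3,6):dx=-7,dy=-1->C; (3,7):dx=-11,dy=+12->D; (3,8):dx=-9,dy=+10->D
  (3,9):dx=-3,dy=+7->D; (4,5):dx=+4,dy=+6->C; (4,6):dx=+1,dy=+3->C; (4,7):dx=-3,dy=+16->D
  (4,8):dx=-1,dy=+14->D; (4,9):dx=+5,dy=+11->C; (5,6):dx=-3,dy=-3->C; (5,7):dx=-7,dy=+10->D
  (5,8):dx=-5,dy=+8->D; (5,9):dx=+1,dy=+5->C; (6,7):dx=-4,dy=+13->D; (6,8):dx=-2,dy=+11->D
  (6,9):dx=+4,dy=+8->C; (7,8):dx=+2,dy=-2->D; (7,9):dx=+8,dy=-5->D; (8,9):dx=+6,dy=-3->D
Step 2: C = 12, D = 24, total pairs = 36.
Step 3: tau = (C - D)/(n(n-1)/2) = (12 - 24)/36 = -0.333333.
Step 4: Exact two-sided p-value (enumerate n! = 362880 permutations of y under H0): p = 0.259518.
Step 5: alpha = 0.1. fail to reject H0.

tau_b = -0.3333 (C=12, D=24), p = 0.259518, fail to reject H0.


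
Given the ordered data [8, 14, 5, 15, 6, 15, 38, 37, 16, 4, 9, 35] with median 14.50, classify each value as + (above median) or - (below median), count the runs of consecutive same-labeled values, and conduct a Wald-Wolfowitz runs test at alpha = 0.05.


Step 1: Compute median = 14.50; label A = above, B = below.
Labels in order: BBBABAAAABBA  (n_A = 6, n_B = 6)
Step 2: Count runs R = 6.
Step 3: Under H0 (random ordering), E[R] = 2*n_A*n_B/(n_A+n_B) + 1 = 2*6*6/12 + 1 = 7.0000.
        Var[R] = 2*n_A*n_B*(2*n_A*n_B - n_A - n_B) / ((n_A+n_B)^2 * (n_A+n_B-1)) = 4320/1584 = 2.7273.
        SD[R] = 1.6514.
Step 4: Continuity-corrected z = (R + 0.5 - E[R]) / SD[R] = (6 + 0.5 - 7.0000) / 1.6514 = -0.3028.
Step 5: Two-sided p-value via normal approximation = 2*(1 - Phi(|z|)) = 0.762069.
Step 6: alpha = 0.05. fail to reject H0.

R = 6, z = -0.3028, p = 0.762069, fail to reject H0.


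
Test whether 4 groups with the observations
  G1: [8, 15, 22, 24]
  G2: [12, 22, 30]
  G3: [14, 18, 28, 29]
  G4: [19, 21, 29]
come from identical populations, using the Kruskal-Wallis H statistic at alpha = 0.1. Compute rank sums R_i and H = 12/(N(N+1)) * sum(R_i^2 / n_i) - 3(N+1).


Step 1: Combine all N = 14 observations and assign midranks.
sorted (value, group, rank): (8,G1,1), (12,G2,2), (14,G3,3), (15,G1,4), (18,G3,5), (19,G4,6), (21,G4,7), (22,G1,8.5), (22,G2,8.5), (24,G1,10), (28,G3,11), (29,G3,12.5), (29,G4,12.5), (30,G2,14)
Step 2: Sum ranks within each group.
R_1 = 23.5 (n_1 = 4)
R_2 = 24.5 (n_2 = 3)
R_3 = 31.5 (n_3 = 4)
R_4 = 25.5 (n_4 = 3)
Step 3: H = 12/(N(N+1)) * sum(R_i^2/n_i) - 3(N+1)
     = 12/(14*15) * (23.5^2/4 + 24.5^2/3 + 31.5^2/4 + 25.5^2/3) - 3*15
     = 0.057143 * 802.958 - 45
     = 0.883333.
Step 4: Ties present; correction factor C = 1 - 12/(14^3 - 14) = 0.995604. Corrected H = 0.883333 / 0.995604 = 0.887233.
Step 5: Under H0, H ~ chi^2(3); p-value = 0.828508.
Step 6: alpha = 0.1. fail to reject H0.

H = 0.8872, df = 3, p = 0.828508, fail to reject H0.


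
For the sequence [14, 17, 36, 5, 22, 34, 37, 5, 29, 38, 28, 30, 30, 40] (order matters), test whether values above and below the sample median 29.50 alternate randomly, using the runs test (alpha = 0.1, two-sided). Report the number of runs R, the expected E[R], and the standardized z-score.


Step 1: Compute median = 29.50; label A = above, B = below.
Labels in order: BBABBAABBABAAA  (n_A = 7, n_B = 7)
Step 2: Count runs R = 8.
Step 3: Under H0 (random ordering), E[R] = 2*n_A*n_B/(n_A+n_B) + 1 = 2*7*7/14 + 1 = 8.0000.
        Var[R] = 2*n_A*n_B*(2*n_A*n_B - n_A - n_B) / ((n_A+n_B)^2 * (n_A+n_B-1)) = 8232/2548 = 3.2308.
        SD[R] = 1.7974.
Step 4: R = E[R], so z = 0 with no continuity correction.
Step 5: Two-sided p-value via normal approximation = 2*(1 - Phi(|z|)) = 1.000000.
Step 6: alpha = 0.1. fail to reject H0.

R = 8, z = 0.0000, p = 1.000000, fail to reject H0.


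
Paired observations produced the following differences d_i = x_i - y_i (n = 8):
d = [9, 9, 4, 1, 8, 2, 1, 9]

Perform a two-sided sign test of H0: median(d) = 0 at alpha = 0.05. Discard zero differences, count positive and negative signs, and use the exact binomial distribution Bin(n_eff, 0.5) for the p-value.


Step 1: Discard zero differences. Original n = 8; n_eff = number of nonzero differences = 8.
Nonzero differences (with sign): +9, +9, +4, +1, +8, +2, +1, +9
Step 2: Count signs: positive = 8, negative = 0.
Step 3: Under H0: P(positive) = 0.5, so the number of positives S ~ Bin(8, 0.5).
Step 4: Two-sided exact p-value = sum of Bin(8,0.5) probabilities at or below the observed probability = 0.007812.
Step 5: alpha = 0.05. reject H0.

n_eff = 8, pos = 8, neg = 0, p = 0.007812, reject H0.


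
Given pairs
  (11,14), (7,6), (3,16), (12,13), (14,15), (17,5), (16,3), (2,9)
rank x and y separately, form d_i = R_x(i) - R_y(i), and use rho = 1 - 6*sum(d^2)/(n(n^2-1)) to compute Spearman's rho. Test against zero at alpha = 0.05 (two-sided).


Step 1: Rank x and y separately (midranks; no ties here).
rank(x): 11->4, 7->3, 3->2, 12->5, 14->6, 17->8, 16->7, 2->1
rank(y): 14->6, 6->3, 16->8, 13->5, 15->7, 5->2, 3->1, 9->4
Step 2: d_i = R_x(i) - R_y(i); compute d_i^2.
  (4-6)^2=4, (3-3)^2=0, (2-8)^2=36, (5-5)^2=0, (6-7)^2=1, (8-2)^2=36, (7-1)^2=36, (1-4)^2=9
sum(d^2) = 122.
Step 3: rho = 1 - 6*122 / (8*(8^2 - 1)) = 1 - 732/504 = -0.452381.
Step 4: Under H0, t = rho * sqrt((n-2)/(1-rho^2)) = -1.2425 ~ t(6).
Step 5: Two-sided p-value from the t-distribution with 6 df = 0.260405.
Step 6: alpha = 0.05. fail to reject H0.

rho = -0.4524, p = 0.260405, fail to reject H0 at alpha = 0.05.


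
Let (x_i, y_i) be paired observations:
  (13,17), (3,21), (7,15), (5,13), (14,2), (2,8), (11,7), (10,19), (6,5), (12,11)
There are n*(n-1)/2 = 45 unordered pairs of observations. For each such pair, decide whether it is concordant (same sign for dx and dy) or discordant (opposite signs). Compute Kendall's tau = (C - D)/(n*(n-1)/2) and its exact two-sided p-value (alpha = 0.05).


Step 1: Enumerate the 45 unordered pairs (i,j) with i<j and classify each by sign(x_j-x_i) * sign(y_j-y_i).
  (1,2):dx=-10,dy=+4->D; (1,3):dx=-6,dy=-2->C; (1,4):dx=-8,dy=-4->C; (1,5):dx=+1,dy=-15->D
  (1,6):dx=-11,dy=-9->C; (1,7):dx=-2,dy=-10->C; (1,8):dx=-3,dy=+2->D; (1,9):dx=-7,dy=-12->C
  (1,10):dx=-1,dy=-6->C; (2,3):dx=+4,dy=-6->D; (2,4):dx=+2,dy=-8->D; (2,5):dx=+11,dy=-19->D
  (2,6):dx=-1,dy=-13->C; (2,7):dx=+8,dy=-14->D; (2,8):dx=+7,dy=-2->D; (2,9):dx=+3,dy=-16->D
  (2,10):dx=+9,dy=-10->D; (3,4):dx=-2,dy=-2->C; (3,5):dx=+7,dy=-13->D; (3,6):dx=-5,dy=-7->C
  (3,7):dx=+4,dy=-8->D; (3,8):dx=+3,dy=+4->C; (3,9):dx=-1,dy=-10->C; (3,10):dx=+5,dy=-4->D
  (4,5):dx=+9,dy=-11->D; (4,6):dx=-3,dy=-5->C; (4,7):dx=+6,dy=-6->D; (4,8):dx=+5,dy=+6->C
  (4,9):dx=+1,dy=-8->D; (4,10):dx=+7,dy=-2->D; (5,6):dx=-12,dy=+6->D; (5,7):dx=-3,dy=+5->D
  (5,8):dx=-4,dy=+17->D; (5,9):dx=-8,dy=+3->D; (5,10):dx=-2,dy=+9->D; (6,7):dx=+9,dy=-1->D
  (6,8):dx=+8,dy=+11->C; (6,9):dx=+4,dy=-3->D; (6,10):dx=+10,dy=+3->C; (7,8):dx=-1,dy=+12->D
  (7,9):dx=-5,dy=-2->C; (7,10):dx=+1,dy=+4->C; (8,9):dx=-4,dy=-14->C; (8,10):dx=+2,dy=-8->D
  (9,10):dx=+6,dy=+6->C
Step 2: C = 19, D = 26, total pairs = 45.
Step 3: tau = (C - D)/(n(n-1)/2) = (19 - 26)/45 = -0.155556.
Step 4: Exact two-sided p-value (enumerate n! = 3628800 permutations of y under H0): p = 0.600654.
Step 5: alpha = 0.05. fail to reject H0.

tau_b = -0.1556 (C=19, D=26), p = 0.600654, fail to reject H0.


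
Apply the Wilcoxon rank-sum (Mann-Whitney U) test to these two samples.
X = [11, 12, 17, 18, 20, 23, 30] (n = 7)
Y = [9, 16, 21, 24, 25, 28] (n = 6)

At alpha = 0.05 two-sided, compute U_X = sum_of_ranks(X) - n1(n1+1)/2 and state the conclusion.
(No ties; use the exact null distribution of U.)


Step 1: Combine and sort all 13 observations; assign midranks.
sorted (value, group): (9,Y), (11,X), (12,X), (16,Y), (17,X), (18,X), (20,X), (21,Y), (23,X), (24,Y), (25,Y), (28,Y), (30,X)
ranks: 9->1, 11->2, 12->3, 16->4, 17->5, 18->6, 20->7, 21->8, 23->9, 24->10, 25->11, 28->12, 30->13
Step 2: Rank sum for X: R1 = 2 + 3 + 5 + 6 + 7 + 9 + 13 = 45.
Step 3: U_X = R1 - n1(n1+1)/2 = 45 - 7*8/2 = 45 - 28 = 17.
       U_Y = n1*n2 - U_X = 42 - 17 = 25.
Step 4: No ties, so the exact null distribution of U (based on enumerating the C(13,7) = 1716 equally likely rank assignments) gives the two-sided p-value.
Step 5: p-value = 0.628205; compare to alpha = 0.05. fail to reject H0.

U_X = 17, p = 0.628205, fail to reject H0 at alpha = 0.05.


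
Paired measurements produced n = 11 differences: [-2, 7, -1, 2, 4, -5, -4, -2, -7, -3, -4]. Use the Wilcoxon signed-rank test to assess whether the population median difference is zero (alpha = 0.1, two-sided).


Step 1: Drop any zero differences (none here) and take |d_i|.
|d| = [2, 7, 1, 2, 4, 5, 4, 2, 7, 3, 4]
Step 2: Midrank |d_i| (ties get averaged ranks).
ranks: |2|->3, |7|->10.5, |1|->1, |2|->3, |4|->7, |5|->9, |4|->7, |2|->3, |7|->10.5, |3|->5, |4|->7
Step 3: Attach original signs; sum ranks with positive sign and with negative sign.
W+ = 10.5 + 3 + 7 = 20.5
W- = 3 + 1 + 9 + 7 + 3 + 10.5 + 5 + 7 = 45.5
(Check: W+ + W- = 66 should equal n(n+1)/2 = 66.)
Step 4: Test statistic W = min(W+, W-) = 20.5.
Step 5: Ties in |d|, so use the tie-corrected normal approximation.
        E[W] = n(n+1)/4 = 11*12/4 = 33.
        Tie groups: |d|=2 (t=3), |d|=4 (t=3), |d|=7 (t=2); sum(t^3 - t) = 54.
        Var[W] = n(n+1)(2n+1)/24 - sum(t^3-t)/48 = 3036/24 - 54/48 = 125.375.
        z = (W - E[W]) / sqrt(Var[W]) = (20.5 - 33) / 11.1971 = -1.1164.
        Two-sided p = 2*Phi(z) = 0.264268.
Step 6: alpha = 0.1. fail to reject H0.

W+ = 20.5, W- = 45.5, W = min = 20.5, p = 0.264268, fail to reject H0.


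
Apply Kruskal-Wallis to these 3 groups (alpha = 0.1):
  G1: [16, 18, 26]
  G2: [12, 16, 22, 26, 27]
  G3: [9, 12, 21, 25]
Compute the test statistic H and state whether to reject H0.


Step 1: Combine all N = 12 observations and assign midranks.
sorted (value, group, rank): (9,G3,1), (12,G2,2.5), (12,G3,2.5), (16,G1,4.5), (16,G2,4.5), (18,G1,6), (21,G3,7), (22,G2,8), (25,G3,9), (26,G1,10.5), (26,G2,10.5), (27,G2,12)
Step 2: Sum ranks within each group.
R_1 = 21 (n_1 = 3)
R_2 = 37.5 (n_2 = 5)
R_3 = 19.5 (n_3 = 4)
Step 3: H = 12/(N(N+1)) * sum(R_i^2/n_i) - 3(N+1)
     = 12/(12*13) * (21^2/3 + 37.5^2/5 + 19.5^2/4) - 3*13
     = 0.076923 * 523.312 - 39
     = 1.254808.
Step 4: Ties present; correction factor C = 1 - 18/(12^3 - 12) = 0.989510. Corrected H = 1.254808 / 0.989510 = 1.268110.
Step 5: Under H0, H ~ chi^2(2); p-value = 0.530437.
Step 6: alpha = 0.1. fail to reject H0.

H = 1.2681, df = 2, p = 0.530437, fail to reject H0.


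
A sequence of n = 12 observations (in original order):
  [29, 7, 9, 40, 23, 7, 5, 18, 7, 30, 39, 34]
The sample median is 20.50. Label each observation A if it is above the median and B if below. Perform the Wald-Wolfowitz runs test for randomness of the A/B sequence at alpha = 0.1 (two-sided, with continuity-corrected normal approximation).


Step 1: Compute median = 20.50; label A = above, B = below.
Labels in order: ABBAABBBBAAA  (n_A = 6, n_B = 6)
Step 2: Count runs R = 5.
Step 3: Under H0 (random ordering), E[R] = 2*n_A*n_B/(n_A+n_B) + 1 = 2*6*6/12 + 1 = 7.0000.
        Var[R] = 2*n_A*n_B*(2*n_A*n_B - n_A - n_B) / ((n_A+n_B)^2 * (n_A+n_B-1)) = 4320/1584 = 2.7273.
        SD[R] = 1.6514.
Step 4: Continuity-corrected z = (R + 0.5 - E[R]) / SD[R] = (5 + 0.5 - 7.0000) / 1.6514 = -0.9083.
Step 5: Two-sided p-value via normal approximation = 2*(1 - Phi(|z|)) = 0.363722.
Step 6: alpha = 0.1. fail to reject H0.

R = 5, z = -0.9083, p = 0.363722, fail to reject H0.


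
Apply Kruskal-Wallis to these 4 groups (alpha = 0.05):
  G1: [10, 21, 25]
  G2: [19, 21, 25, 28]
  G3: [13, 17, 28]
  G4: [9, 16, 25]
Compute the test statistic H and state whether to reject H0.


Step 1: Combine all N = 13 observations and assign midranks.
sorted (value, group, rank): (9,G4,1), (10,G1,2), (13,G3,3), (16,G4,4), (17,G3,5), (19,G2,6), (21,G1,7.5), (21,G2,7.5), (25,G1,10), (25,G2,10), (25,G4,10), (28,G2,12.5), (28,G3,12.5)
Step 2: Sum ranks within each group.
R_1 = 19.5 (n_1 = 3)
R_2 = 36 (n_2 = 4)
R_3 = 20.5 (n_3 = 3)
R_4 = 15 (n_4 = 3)
Step 3: H = 12/(N(N+1)) * sum(R_i^2/n_i) - 3(N+1)
     = 12/(13*14) * (19.5^2/3 + 36^2/4 + 20.5^2/3 + 15^2/3) - 3*14
     = 0.065934 * 665.833 - 42
     = 1.901099.
Step 4: Ties present; correction factor C = 1 - 36/(13^3 - 13) = 0.983516. Corrected H = 1.901099 / 0.983516 = 1.932961.
Step 5: Under H0, H ~ chi^2(3); p-value = 0.586437.
Step 6: alpha = 0.05. fail to reject H0.

H = 1.9330, df = 3, p = 0.586437, fail to reject H0.


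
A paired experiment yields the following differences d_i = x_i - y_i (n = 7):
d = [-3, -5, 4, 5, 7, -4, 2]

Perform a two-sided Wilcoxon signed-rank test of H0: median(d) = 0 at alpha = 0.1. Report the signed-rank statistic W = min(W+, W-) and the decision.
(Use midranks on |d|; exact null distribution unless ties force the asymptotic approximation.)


Step 1: Drop any zero differences (none here) and take |d_i|.
|d| = [3, 5, 4, 5, 7, 4, 2]
Step 2: Midrank |d_i| (ties get averaged ranks).
ranks: |3|->2, |5|->5.5, |4|->3.5, |5|->5.5, |7|->7, |4|->3.5, |2|->1
Step 3: Attach original signs; sum ranks with positive sign and with negative sign.
W+ = 3.5 + 5.5 + 7 + 1 = 17
W- = 2 + 5.5 + 3.5 = 11
(Check: W+ + W- = 28 should equal n(n+1)/2 = 28.)
Step 4: Test statistic W = min(W+, W-) = 11.
Step 5: Ties in |d|, so use the tie-corrected normal approximation.
        E[W] = n(n+1)/4 = 7*8/4 = 14.
        Tie groups: |d|=4 (t=2), |d|=5 (t=2); sum(t^3 - t) = 12.
        Var[W] = n(n+1)(2n+1)/24 - sum(t^3-t)/48 = 840/24 - 12/48 = 34.75.
        z = (W - E[W]) / sqrt(Var[W]) = (11 - 14) / 5.8949 = -0.5089.
        Two-sided p = 2*Phi(z) = 0.610813.
Step 6: alpha = 0.1. fail to reject H0.

W+ = 17, W- = 11, W = min = 11, p = 0.610813, fail to reject H0.


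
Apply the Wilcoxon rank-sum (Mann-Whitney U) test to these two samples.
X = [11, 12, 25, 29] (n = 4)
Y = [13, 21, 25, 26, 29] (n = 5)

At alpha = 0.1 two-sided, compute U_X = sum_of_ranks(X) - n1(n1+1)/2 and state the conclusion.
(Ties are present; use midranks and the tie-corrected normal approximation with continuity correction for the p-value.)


Step 1: Combine and sort all 9 observations; assign midranks.
sorted (value, group): (11,X), (12,X), (13,Y), (21,Y), (25,X), (25,Y), (26,Y), (29,X), (29,Y)
ranks: 11->1, 12->2, 13->3, 21->4, 25->5.5, 25->5.5, 26->7, 29->8.5, 29->8.5
Step 2: Rank sum for X: R1 = 1 + 2 + 5.5 + 8.5 = 17.
Step 3: U_X = R1 - n1(n1+1)/2 = 17 - 4*5/2 = 17 - 10 = 7.
       U_Y = n1*n2 - U_X = 20 - 7 = 13.
Step 4: Ties are present, so use the tie-corrected normal approximation (with continuity correction) for the p-value.
Step 5: p-value = 0.536878; compare to alpha = 0.1. fail to reject H0.

U_X = 7, p = 0.536878, fail to reject H0 at alpha = 0.1.


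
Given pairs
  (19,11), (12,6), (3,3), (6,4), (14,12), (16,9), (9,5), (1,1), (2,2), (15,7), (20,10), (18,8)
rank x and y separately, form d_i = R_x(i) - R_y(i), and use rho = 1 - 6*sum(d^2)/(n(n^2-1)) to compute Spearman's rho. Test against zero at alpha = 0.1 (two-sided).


Step 1: Rank x and y separately (midranks; no ties here).
rank(x): 19->11, 12->6, 3->3, 6->4, 14->7, 16->9, 9->5, 1->1, 2->2, 15->8, 20->12, 18->10
rank(y): 11->11, 6->6, 3->3, 4->4, 12->12, 9->9, 5->5, 1->1, 2->2, 7->7, 10->10, 8->8
Step 2: d_i = R_x(i) - R_y(i); compute d_i^2.
  (11-11)^2=0, (6-6)^2=0, (3-3)^2=0, (4-4)^2=0, (7-12)^2=25, (9-9)^2=0, (5-5)^2=0, (1-1)^2=0, (2-2)^2=0, (8-7)^2=1, (12-10)^2=4, (10-8)^2=4
sum(d^2) = 34.
Step 3: rho = 1 - 6*34 / (12*(12^2 - 1)) = 1 - 204/1716 = 0.881119.
Step 4: Under H0, t = rho * sqrt((n-2)/(1-rho^2)) = 5.8921 ~ t(10).
Step 5: Two-sided p-value from the t-distribution with 10 df = 0.000153.
Step 6: alpha = 0.1. reject H0.

rho = 0.8811, p = 0.000153, reject H0 at alpha = 0.1.


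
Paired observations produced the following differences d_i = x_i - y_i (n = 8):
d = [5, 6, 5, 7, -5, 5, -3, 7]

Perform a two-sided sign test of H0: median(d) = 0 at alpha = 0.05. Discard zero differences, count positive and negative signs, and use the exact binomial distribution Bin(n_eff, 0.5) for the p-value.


Step 1: Discard zero differences. Original n = 8; n_eff = number of nonzero differences = 8.
Nonzero differences (with sign): +5, +6, +5, +7, -5, +5, -3, +7
Step 2: Count signs: positive = 6, negative = 2.
Step 3: Under H0: P(positive) = 0.5, so the number of positives S ~ Bin(8, 0.5).
Step 4: Two-sided exact p-value = sum of Bin(8,0.5) probabilities at or below the observed probability = 0.289062.
Step 5: alpha = 0.05. fail to reject H0.

n_eff = 8, pos = 6, neg = 2, p = 0.289062, fail to reject H0.


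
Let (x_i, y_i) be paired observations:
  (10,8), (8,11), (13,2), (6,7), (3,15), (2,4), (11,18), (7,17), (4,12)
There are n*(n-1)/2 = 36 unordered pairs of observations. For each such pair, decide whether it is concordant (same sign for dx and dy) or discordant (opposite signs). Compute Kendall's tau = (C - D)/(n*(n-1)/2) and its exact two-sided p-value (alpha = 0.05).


Step 1: Enumerate the 36 unordered pairs (i,j) with i<j and classify each by sign(x_j-x_i) * sign(y_j-y_i).
  (1,2):dx=-2,dy=+3->D; (1,3):dx=+3,dy=-6->D; (1,4):dx=-4,dy=-1->C; (1,5):dx=-7,dy=+7->D
  (1,6):dx=-8,dy=-4->C; (1,7):dx=+1,dy=+10->C; (1,8):dx=-3,dy=+9->D; (1,9):dx=-6,dy=+4->D
  (2,3):dx=+5,dy=-9->D; (2,4):dx=-2,dy=-4->C; (2,5):dx=-5,dy=+4->D; (2,6):dx=-6,dy=-7->C
  (2,7):dx=+3,dy=+7->C; (2,8):dx=-1,dy=+6->D; (2,9):dx=-4,dy=+1->D; (3,4):dx=-7,dy=+5->D
  (3,5):dx=-10,dy=+13->D; (3,6):dx=-11,dy=+2->D; (3,7):dx=-2,dy=+16->D; (3,8):dx=-6,dy=+15->D
  (3,9):dx=-9,dy=+10->D; (4,5):dx=-3,dy=+8->D; (4,6):dx=-4,dy=-3->C; (4,7):dx=+5,dy=+11->C
  (4,8):dx=+1,dy=+10->C; (4,9):dx=-2,dy=+5->D; (5,6):dx=-1,dy=-11->C; (5,7):dx=+8,dy=+3->C
  (5,8):dx=+4,dy=+2->C; (5,9):dx=+1,dy=-3->D; (6,7):dx=+9,dy=+14->C; (6,8):dx=+5,dy=+13->C
  (6,9):dx=+2,dy=+8->C; (7,8):dx=-4,dy=-1->C; (7,9):dx=-7,dy=-6->C; (8,9):dx=-3,dy=-5->C
Step 2: C = 18, D = 18, total pairs = 36.
Step 3: tau = (C - D)/(n(n-1)/2) = (18 - 18)/36 = 0.000000.
Step 4: Exact two-sided p-value (enumerate n! = 362880 permutations of y under H0): p = 1.000000.
Step 5: alpha = 0.05. fail to reject H0.

tau_b = 0.0000 (C=18, D=18), p = 1.000000, fail to reject H0.


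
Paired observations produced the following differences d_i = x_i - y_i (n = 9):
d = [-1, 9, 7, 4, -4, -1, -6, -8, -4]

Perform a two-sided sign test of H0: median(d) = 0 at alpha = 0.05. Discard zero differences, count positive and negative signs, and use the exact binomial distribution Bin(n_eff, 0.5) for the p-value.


Step 1: Discard zero differences. Original n = 9; n_eff = number of nonzero differences = 9.
Nonzero differences (with sign): -1, +9, +7, +4, -4, -1, -6, -8, -4
Step 2: Count signs: positive = 3, negative = 6.
Step 3: Under H0: P(positive) = 0.5, so the number of positives S ~ Bin(9, 0.5).
Step 4: Two-sided exact p-value = sum of Bin(9,0.5) probabilities at or below the observed probability = 0.507812.
Step 5: alpha = 0.05. fail to reject H0.

n_eff = 9, pos = 3, neg = 6, p = 0.507812, fail to reject H0.


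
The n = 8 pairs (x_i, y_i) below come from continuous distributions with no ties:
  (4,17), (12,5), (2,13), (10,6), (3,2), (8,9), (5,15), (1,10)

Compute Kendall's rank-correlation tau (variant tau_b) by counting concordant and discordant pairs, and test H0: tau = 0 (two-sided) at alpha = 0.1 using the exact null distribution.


Step 1: Enumerate the 28 unordered pairs (i,j) with i<j and classify each by sign(x_j-x_i) * sign(y_j-y_i).
  (1,2):dx=+8,dy=-12->D; (1,3):dx=-2,dy=-4->C; (1,4):dx=+6,dy=-11->D; (1,5):dx=-1,dy=-15->C
  (1,6):dx=+4,dy=-8->D; (1,7):dx=+1,dy=-2->D; (1,8):dx=-3,dy=-7->C; (2,3):dx=-10,dy=+8->D
  (2,4):dx=-2,dy=+1->D; (2,5):dx=-9,dy=-3->C; (2,6):dx=-4,dy=+4->D; (2,7):dx=-7,dy=+10->D
  (2,8):dx=-11,dy=+5->D; (3,4):dx=+8,dy=-7->D; (3,5):dx=+1,dy=-11->D; (3,6):dx=+6,dy=-4->D
  (3,7):dx=+3,dy=+2->C; (3,8):dx=-1,dy=-3->C; (4,5):dx=-7,dy=-4->C; (4,6):dx=-2,dy=+3->D
  (4,7):dx=-5,dy=+9->D; (4,8):dx=-9,dy=+4->D; (5,6):dx=+5,dy=+7->C; (5,7):dx=+2,dy=+13->C
  (5,8):dx=-2,dy=+8->D; (6,7):dx=-3,dy=+6->D; (6,8):dx=-7,dy=+1->D; (7,8):dx=-4,dy=-5->C
Step 2: C = 10, D = 18, total pairs = 28.
Step 3: tau = (C - D)/(n(n-1)/2) = (10 - 18)/28 = -0.285714.
Step 4: Exact two-sided p-value (enumerate n! = 40320 permutations of y under H0): p = 0.398760.
Step 5: alpha = 0.1. fail to reject H0.

tau_b = -0.2857 (C=10, D=18), p = 0.398760, fail to reject H0.


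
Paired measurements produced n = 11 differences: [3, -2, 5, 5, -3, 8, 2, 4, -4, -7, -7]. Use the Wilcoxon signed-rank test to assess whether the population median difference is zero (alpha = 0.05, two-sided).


Step 1: Drop any zero differences (none here) and take |d_i|.
|d| = [3, 2, 5, 5, 3, 8, 2, 4, 4, 7, 7]
Step 2: Midrank |d_i| (ties get averaged ranks).
ranks: |3|->3.5, |2|->1.5, |5|->7.5, |5|->7.5, |3|->3.5, |8|->11, |2|->1.5, |4|->5.5, |4|->5.5, |7|->9.5, |7|->9.5
Step 3: Attach original signs; sum ranks with positive sign and with negative sign.
W+ = 3.5 + 7.5 + 7.5 + 11 + 1.5 + 5.5 = 36.5
W- = 1.5 + 3.5 + 5.5 + 9.5 + 9.5 = 29.5
(Check: W+ + W- = 66 should equal n(n+1)/2 = 66.)
Step 4: Test statistic W = min(W+, W-) = 29.5.
Step 5: Ties in |d|, so use the tie-corrected normal approximation.
        E[W] = n(n+1)/4 = 11*12/4 = 33.
        Tie groups: |d|=2 (t=2), |d|=3 (t=2), |d|=4 (t=2), |d|=5 (t=2), |d|=7 (t=2); sum(t^3 - t) = 30.
        Var[W] = n(n+1)(2n+1)/24 - sum(t^3-t)/48 = 3036/24 - 30/48 = 125.875.
        z = (W - E[W]) / sqrt(Var[W]) = (29.5 - 33) / 11.2194 = -0.3120.
        Two-sided p = 2*Phi(z) = 0.755071.
Step 6: alpha = 0.05. fail to reject H0.

W+ = 36.5, W- = 29.5, W = min = 29.5, p = 0.755071, fail to reject H0.


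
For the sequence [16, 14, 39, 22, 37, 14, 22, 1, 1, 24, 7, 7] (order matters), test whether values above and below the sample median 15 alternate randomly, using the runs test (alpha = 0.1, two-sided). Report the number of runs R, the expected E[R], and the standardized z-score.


Step 1: Compute median = 15; label A = above, B = below.
Labels in order: ABAAABABBABB  (n_A = 6, n_B = 6)
Step 2: Count runs R = 8.
Step 3: Under H0 (random ordering), E[R] = 2*n_A*n_B/(n_A+n_B) + 1 = 2*6*6/12 + 1 = 7.0000.
        Var[R] = 2*n_A*n_B*(2*n_A*n_B - n_A - n_B) / ((n_A+n_B)^2 * (n_A+n_B-1)) = 4320/1584 = 2.7273.
        SD[R] = 1.6514.
Step 4: Continuity-corrected z = (R - 0.5 - E[R]) / SD[R] = (8 - 0.5 - 7.0000) / 1.6514 = 0.3028.
Step 5: Two-sided p-value via normal approximation = 2*(1 - Phi(|z|)) = 0.762069.
Step 6: alpha = 0.1. fail to reject H0.

R = 8, z = 0.3028, p = 0.762069, fail to reject H0.


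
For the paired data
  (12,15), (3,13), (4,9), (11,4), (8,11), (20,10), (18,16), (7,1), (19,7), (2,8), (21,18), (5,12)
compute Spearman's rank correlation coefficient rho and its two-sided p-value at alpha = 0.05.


Step 1: Rank x and y separately (midranks; no ties here).
rank(x): 12->8, 3->2, 4->3, 11->7, 8->6, 20->11, 18->9, 7->5, 19->10, 2->1, 21->12, 5->4
rank(y): 15->10, 13->9, 9->5, 4->2, 11->7, 10->6, 16->11, 1->1, 7->3, 8->4, 18->12, 12->8
Step 2: d_i = R_x(i) - R_y(i); compute d_i^2.
  (8-10)^2=4, (2-9)^2=49, (3-5)^2=4, (7-2)^2=25, (6-7)^2=1, (11-6)^2=25, (9-11)^2=4, (5-1)^2=16, (10-3)^2=49, (1-4)^2=9, (12-12)^2=0, (4-8)^2=16
sum(d^2) = 202.
Step 3: rho = 1 - 6*202 / (12*(12^2 - 1)) = 1 - 1212/1716 = 0.293706.
Step 4: Under H0, t = rho * sqrt((n-2)/(1-rho^2)) = 0.9716 ~ t(10).
Step 5: Two-sided p-value from the t-distribution with 10 df = 0.354148.
Step 6: alpha = 0.05. fail to reject H0.

rho = 0.2937, p = 0.354148, fail to reject H0 at alpha = 0.05.


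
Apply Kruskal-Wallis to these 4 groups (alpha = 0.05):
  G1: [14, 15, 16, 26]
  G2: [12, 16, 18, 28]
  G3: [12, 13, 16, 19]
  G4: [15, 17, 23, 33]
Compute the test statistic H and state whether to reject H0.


Step 1: Combine all N = 16 observations and assign midranks.
sorted (value, group, rank): (12,G2,1.5), (12,G3,1.5), (13,G3,3), (14,G1,4), (15,G1,5.5), (15,G4,5.5), (16,G1,8), (16,G2,8), (16,G3,8), (17,G4,10), (18,G2,11), (19,G3,12), (23,G4,13), (26,G1,14), (28,G2,15), (33,G4,16)
Step 2: Sum ranks within each group.
R_1 = 31.5 (n_1 = 4)
R_2 = 35.5 (n_2 = 4)
R_3 = 24.5 (n_3 = 4)
R_4 = 44.5 (n_4 = 4)
Step 3: H = 12/(N(N+1)) * sum(R_i^2/n_i) - 3(N+1)
     = 12/(16*17) * (31.5^2/4 + 35.5^2/4 + 24.5^2/4 + 44.5^2/4) - 3*17
     = 0.044118 * 1208.25 - 51
     = 2.305147.
Step 4: Ties present; correction factor C = 1 - 36/(16^3 - 16) = 0.991176. Corrected H = 2.305147 / 0.991176 = 2.325668.
Step 5: Under H0, H ~ chi^2(3); p-value = 0.507622.
Step 6: alpha = 0.05. fail to reject H0.

H = 2.3257, df = 3, p = 0.507622, fail to reject H0.


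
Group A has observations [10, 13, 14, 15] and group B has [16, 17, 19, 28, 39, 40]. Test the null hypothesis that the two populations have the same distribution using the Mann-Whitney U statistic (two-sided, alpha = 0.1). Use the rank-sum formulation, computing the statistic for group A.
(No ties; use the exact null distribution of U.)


Step 1: Combine and sort all 10 observations; assign midranks.
sorted (value, group): (10,X), (13,X), (14,X), (15,X), (16,Y), (17,Y), (19,Y), (28,Y), (39,Y), (40,Y)
ranks: 10->1, 13->2, 14->3, 15->4, 16->5, 17->6, 19->7, 28->8, 39->9, 40->10
Step 2: Rank sum for X: R1 = 1 + 2 + 3 + 4 = 10.
Step 3: U_X = R1 - n1(n1+1)/2 = 10 - 4*5/2 = 10 - 10 = 0.
       U_Y = n1*n2 - U_X = 24 - 0 = 24.
Step 4: No ties, so the exact null distribution of U (based on enumerating the C(10,4) = 210 equally likely rank assignments) gives the two-sided p-value.
Step 5: p-value = 0.009524; compare to alpha = 0.1. reject H0.

U_X = 0, p = 0.009524, reject H0 at alpha = 0.1.


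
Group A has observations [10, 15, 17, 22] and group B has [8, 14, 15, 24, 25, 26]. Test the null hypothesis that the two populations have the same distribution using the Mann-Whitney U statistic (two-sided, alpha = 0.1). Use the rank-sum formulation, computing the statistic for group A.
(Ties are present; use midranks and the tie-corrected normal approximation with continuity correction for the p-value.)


Step 1: Combine and sort all 10 observations; assign midranks.
sorted (value, group): (8,Y), (10,X), (14,Y), (15,X), (15,Y), (17,X), (22,X), (24,Y), (25,Y), (26,Y)
ranks: 8->1, 10->2, 14->3, 15->4.5, 15->4.5, 17->6, 22->7, 24->8, 25->9, 26->10
Step 2: Rank sum for X: R1 = 2 + 4.5 + 6 + 7 = 19.5.
Step 3: U_X = R1 - n1(n1+1)/2 = 19.5 - 4*5/2 = 19.5 - 10 = 9.5.
       U_Y = n1*n2 - U_X = 24 - 9.5 = 14.5.
Step 4: Ties are present, so use the tie-corrected normal approximation (with continuity correction) for the p-value.
Step 5: p-value = 0.668870; compare to alpha = 0.1. fail to reject H0.

U_X = 9.5, p = 0.668870, fail to reject H0 at alpha = 0.1.


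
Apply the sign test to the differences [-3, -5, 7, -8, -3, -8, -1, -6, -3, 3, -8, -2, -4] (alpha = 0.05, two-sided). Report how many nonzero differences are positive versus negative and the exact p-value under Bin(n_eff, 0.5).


Step 1: Discard zero differences. Original n = 13; n_eff = number of nonzero differences = 13.
Nonzero differences (with sign): -3, -5, +7, -8, -3, -8, -1, -6, -3, +3, -8, -2, -4
Step 2: Count signs: positive = 2, negative = 11.
Step 3: Under H0: P(positive) = 0.5, so the number of positives S ~ Bin(13, 0.5).
Step 4: Two-sided exact p-value = sum of Bin(13,0.5) probabilities at or below the observed probability = 0.022461.
Step 5: alpha = 0.05. reject H0.

n_eff = 13, pos = 2, neg = 11, p = 0.022461, reject H0.


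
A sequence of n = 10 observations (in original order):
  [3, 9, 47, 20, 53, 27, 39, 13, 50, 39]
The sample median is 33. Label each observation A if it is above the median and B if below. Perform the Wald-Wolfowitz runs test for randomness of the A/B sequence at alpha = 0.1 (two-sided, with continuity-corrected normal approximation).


Step 1: Compute median = 33; label A = above, B = below.
Labels in order: BBABABABAA  (n_A = 5, n_B = 5)
Step 2: Count runs R = 8.
Step 3: Under H0 (random ordering), E[R] = 2*n_A*n_B/(n_A+n_B) + 1 = 2*5*5/10 + 1 = 6.0000.
        Var[R] = 2*n_A*n_B*(2*n_A*n_B - n_A - n_B) / ((n_A+n_B)^2 * (n_A+n_B-1)) = 2000/900 = 2.2222.
        SD[R] = 1.4907.
Step 4: Continuity-corrected z = (R - 0.5 - E[R]) / SD[R] = (8 - 0.5 - 6.0000) / 1.4907 = 1.0062.
Step 5: Two-sided p-value via normal approximation = 2*(1 - Phi(|z|)) = 0.314305.
Step 6: alpha = 0.1. fail to reject H0.

R = 8, z = 1.0062, p = 0.314305, fail to reject H0.


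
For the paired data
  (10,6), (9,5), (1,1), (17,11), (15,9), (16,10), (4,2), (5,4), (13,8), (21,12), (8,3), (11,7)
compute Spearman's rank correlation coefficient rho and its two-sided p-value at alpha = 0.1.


Step 1: Rank x and y separately (midranks; no ties here).
rank(x): 10->6, 9->5, 1->1, 17->11, 15->9, 16->10, 4->2, 5->3, 13->8, 21->12, 8->4, 11->7
rank(y): 6->6, 5->5, 1->1, 11->11, 9->9, 10->10, 2->2, 4->4, 8->8, 12->12, 3->3, 7->7
Step 2: d_i = R_x(i) - R_y(i); compute d_i^2.
  (6-6)^2=0, (5-5)^2=0, (1-1)^2=0, (11-11)^2=0, (9-9)^2=0, (10-10)^2=0, (2-2)^2=0, (3-4)^2=1, (8-8)^2=0, (12-12)^2=0, (4-3)^2=1, (7-7)^2=0
sum(d^2) = 2.
Step 3: rho = 1 - 6*2 / (12*(12^2 - 1)) = 1 - 12/1716 = 0.993007.
Step 4: Under H0, t = rho * sqrt((n-2)/(1-rho^2)) = 26.5990 ~ t(10).
Step 5: Two-sided p-value from the t-distribution with 10 df = 0.000000.
Step 6: alpha = 0.1. reject H0.

rho = 0.9930, p = 0.000000, reject H0 at alpha = 0.1.
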